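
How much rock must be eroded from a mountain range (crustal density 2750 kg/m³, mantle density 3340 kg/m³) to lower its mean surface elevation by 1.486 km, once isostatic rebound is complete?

Net drop Δ = e − u = e − e ρ_c/ρ_m = e (ρ_m − ρ_c)/ρ_m.
e = Δ ρ_m/(ρ_m − ρ_c) = 1.486 km × 3340/590 = 8.41 km.

8.41 km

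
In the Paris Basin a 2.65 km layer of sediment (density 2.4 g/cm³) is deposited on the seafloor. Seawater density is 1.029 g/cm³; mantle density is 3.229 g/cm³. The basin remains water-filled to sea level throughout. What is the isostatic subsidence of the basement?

Submarine loading: the sediment displaces seawater, and the subsidence is in turn flooded, so s (ρ_m − ρ_w) = t (ρ_sed − ρ_w).
s = 2.65 km × (2.4 − 1.029) / (3.229 − 1.029) = 1.65 km.

1.65 km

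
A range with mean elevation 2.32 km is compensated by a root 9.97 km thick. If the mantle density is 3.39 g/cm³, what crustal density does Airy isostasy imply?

ρ_c h = (ρ_m − ρ_c) r → ρ_c (h + r) = ρ_m r → ρ_c = ρ_m r / (h + r).
ρ_c = 3.39 × 9.97 km / (2.32 km + 9.97 km) = 2.75 g/cm³.

2.75 g/cm³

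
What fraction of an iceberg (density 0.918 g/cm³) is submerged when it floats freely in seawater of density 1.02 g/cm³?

Submerged fraction = ρ_obj/ρ_fluid = 0.918/1.02 = 0.9.

0.9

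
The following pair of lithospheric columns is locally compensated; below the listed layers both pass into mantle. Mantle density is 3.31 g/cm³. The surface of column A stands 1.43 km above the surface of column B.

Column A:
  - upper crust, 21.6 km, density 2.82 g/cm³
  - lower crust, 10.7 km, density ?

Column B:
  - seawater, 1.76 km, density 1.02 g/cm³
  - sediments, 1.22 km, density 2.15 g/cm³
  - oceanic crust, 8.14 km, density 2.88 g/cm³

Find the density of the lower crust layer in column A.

3.02 g/cm³

Take the compensation level at the base of the deeper column (depth z_c below the surface of column A) and equate Σ ρ_i t_i down to z_c; mantle fills any gap and the z_c terms cancel.
Column A: 21.6×2.82 + 10.7×ρ + (z_c − 32.3)×3.31
Column B: 1.43×0 + 1.76×1.02 + 1.22×2.15 + 8.14×2.88 + (z_c − 1.43 − 11.12)×3.31
The z_c×3.31 term appears on both sides and cancels. Collect the known terms of each column as K = Σ(ρt)_known − 3.31 × (depth of known layers): K_A = 60.912 − 3.31×32.3 = −46.001; K_B = 27.8614 − 3.31×(1.43 + 11.12) = −13.6791.
Balance: K_A + 10.7×ρ = K_B, so ρ = (K_B − K_A)/10.7 = 32.3219/10.7 = 3.02 g/cm³.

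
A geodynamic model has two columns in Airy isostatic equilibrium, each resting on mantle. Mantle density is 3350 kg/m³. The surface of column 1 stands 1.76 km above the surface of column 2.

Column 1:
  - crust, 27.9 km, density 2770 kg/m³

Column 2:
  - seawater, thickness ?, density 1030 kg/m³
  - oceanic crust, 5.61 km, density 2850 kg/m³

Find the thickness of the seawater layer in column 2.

3.22 km

Take the compensation level at the base of the deeper column (depth z_c below the surface of column 1) and equate Σ ρ_i t_i down to z_c; mantle fills any gap and the z_c terms cancel.
Column 1: 27.9×2770 + (z_c − 27.9)×3350
Column 2: 1.76×0 + x×1030 + 5.61×2850 + (z_c − 1.76 − 5.61 − x)×3350
The z_c×3350 term appears on both sides and cancels. Collect the known terms of each column as K = Σ(ρt)_known − 3350 × (depth of known layers): K_1 = 77283 − 3350×27.9 = −16182; K_2 = 15988.5 − 3350×(1.76 + 5.61) = −8701.
Balance: K_1 = K_2 − x×(3350 − 1030), so x = (K_2 − K_1)/(3350 − 1030) = 7481/2320 = 3.22 km.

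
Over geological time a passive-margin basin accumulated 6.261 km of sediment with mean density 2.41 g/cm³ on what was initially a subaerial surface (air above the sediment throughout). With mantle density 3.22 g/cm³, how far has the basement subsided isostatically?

Subaerial load: s = t ρ_sed / ρ_m = 6.261 km × 2.41/3.22 = 4.69 km.

4.69 km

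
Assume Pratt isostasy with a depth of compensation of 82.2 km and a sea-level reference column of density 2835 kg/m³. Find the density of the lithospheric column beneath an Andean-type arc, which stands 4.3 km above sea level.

2690 kg/m³

Pratt balance: ρ_ref D = ρ (D + h).
ρ = ρ_ref D/(D + h) = 2835 × 82.2 km/(82.2 km + 4.3 km) = 2690 kg/m³.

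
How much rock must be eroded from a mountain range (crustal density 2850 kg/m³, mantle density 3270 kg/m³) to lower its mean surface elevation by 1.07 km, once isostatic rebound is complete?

8.33 km

Net drop Δ = e − u = e − e ρ_c/ρ_m = e (ρ_m − ρ_c)/ρ_m.
e = Δ ρ_m/(ρ_m − ρ_c) = 1.07 km × 3270/420 = 8.33 km.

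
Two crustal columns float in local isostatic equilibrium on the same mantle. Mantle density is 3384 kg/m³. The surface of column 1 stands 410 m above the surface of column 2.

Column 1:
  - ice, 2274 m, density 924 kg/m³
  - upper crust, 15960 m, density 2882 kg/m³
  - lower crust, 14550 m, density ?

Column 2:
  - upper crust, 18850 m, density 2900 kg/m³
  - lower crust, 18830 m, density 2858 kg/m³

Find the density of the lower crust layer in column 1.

2920 kg/m³

Take the compensation level at the base of the deeper column (depth z_c below the surface of column 1) and equate Σ ρ_i t_i down to z_c; mantle fills any gap and the z_c terms cancel.
Column 1: 2274×924 + 15960×2882 + 14550×ρ + (z_c − 32784)×3384
Column 2: 410×0 + 18850×2900 + 18830×2858 + (z_c − 410 − 37680)×3384
The z_c×3384 term appears on both sides and cancels. Collect the known terms of each column as K = Σ(ρt)_known − 3384 × (depth of known layers): K_1 = 48097896 − 3384×32784 = −62843160; K_2 = 108481140 − 3384×(410 + 37680) = −20415420.
Balance: K_1 + 14550×ρ = K_2, so ρ = (K_2 − K_1)/14550 = 42427700/14550 = 2920 kg/m³.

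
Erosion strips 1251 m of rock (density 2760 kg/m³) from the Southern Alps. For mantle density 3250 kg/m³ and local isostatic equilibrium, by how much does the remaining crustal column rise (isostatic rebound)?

Unloading: uplift u = e ρ_c/ρ_m = 1251 m × 2760/3250 = 1060 m.

1060 m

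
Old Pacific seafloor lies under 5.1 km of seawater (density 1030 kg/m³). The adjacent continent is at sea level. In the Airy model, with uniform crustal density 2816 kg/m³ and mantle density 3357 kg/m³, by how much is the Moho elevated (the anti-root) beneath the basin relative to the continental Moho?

16.8 km

In Airy isostatic equilibrium: replacing crust with seawater at the top is compensated by replacing crust with mantle at the base: d (ρ_c − ρ_w) = a (ρ_m − ρ_c).
a = d (ρ_c − ρ_w)/(ρ_m − ρ_c) = 5.1 km × 1786/541 = 16.8 km.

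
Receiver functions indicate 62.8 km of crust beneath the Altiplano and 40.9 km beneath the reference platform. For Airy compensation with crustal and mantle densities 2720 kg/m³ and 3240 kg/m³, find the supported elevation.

Excess crust Δ = 62.8 km − 40.9 km = 21.9 km, split between elevation h and root r with h + r = Δ.
Airy balance ρ_c h = (ρ_m − ρ_c) r gives r = h ρ_c/(ρ_m − ρ_c), so h (1 + ρ_c/(ρ_m − ρ_c)) = Δ, i.e. h = Δ (ρ_m − ρ_c)/ρ_m.
h = 21.9 km × 520/3240 = 3.51 km.

3.51 km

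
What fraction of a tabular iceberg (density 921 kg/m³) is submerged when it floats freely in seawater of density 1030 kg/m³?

0.894

Submerged fraction = ρ_obj/ρ_fluid = 921/1030 = 0.894.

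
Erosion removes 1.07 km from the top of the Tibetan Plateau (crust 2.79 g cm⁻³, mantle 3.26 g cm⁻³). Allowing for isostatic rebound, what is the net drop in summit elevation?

Rebound u = e ρ_c/ρ_m = 1.07 km × 2.79/3.26 = 0.9157 km.
Net surface drop = e − u = 1.07 km − 0.9157 km = e (ρ_m − ρ_c)/ρ_m = 0.154 km.

0.154 km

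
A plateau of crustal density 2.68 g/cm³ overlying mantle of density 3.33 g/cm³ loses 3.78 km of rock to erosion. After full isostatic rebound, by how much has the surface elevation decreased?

0.738 km

Rebound u = e ρ_c/ρ_m = 3.78 km × 2.68/3.33 = 3.042 km.
Net surface drop = e − u = 3.78 km − 3.042 km = e (ρ_m − ρ_c)/ρ_m = 0.738 km.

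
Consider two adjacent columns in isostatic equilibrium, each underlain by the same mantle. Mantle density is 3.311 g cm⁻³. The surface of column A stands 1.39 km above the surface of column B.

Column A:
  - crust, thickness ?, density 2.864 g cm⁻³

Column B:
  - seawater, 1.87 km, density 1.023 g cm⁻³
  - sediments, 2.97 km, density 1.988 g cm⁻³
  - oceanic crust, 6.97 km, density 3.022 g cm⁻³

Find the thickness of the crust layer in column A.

Take the compensation level at the base of the deeper column (depth z_c below the surface of column A) and equate Σ ρ_i t_i down to z_c; mantle fills any gap and the z_c terms cancel.
Column A: x×2.864 + (z_c − 0 − x)×3.311
Column B: 1.39×0 + 1.87×1.023 + 2.97×1.988 + 6.97×3.022 + (z_c − 1.39 − 11.81)×3.311
The z_c×3.311 term appears on both sides and cancels. Collect the known terms of each column as K = Σ(ρt)_known − 3.311 × (depth of known layers): K_A = 0 − 3.311×0 = 0; K_B = 28.88071 − 3.311×(1.39 + 11.81) = −14.82449.
Balance: K_A − x×(3.311 − 2.864) = K_B, so x = (K_A − K_B)/(3.311 − 2.864) = 14.8245/0.447 = 33.2 km.

33.2 km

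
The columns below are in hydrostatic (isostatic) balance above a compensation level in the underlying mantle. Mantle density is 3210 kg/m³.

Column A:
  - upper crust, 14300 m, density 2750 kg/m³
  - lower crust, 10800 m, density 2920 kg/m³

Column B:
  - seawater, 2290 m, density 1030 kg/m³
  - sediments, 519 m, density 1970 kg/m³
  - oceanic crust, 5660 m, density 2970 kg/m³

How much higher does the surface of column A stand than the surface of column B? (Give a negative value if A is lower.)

For any compensation level in the mantle, the mantle terms cancel and isostasy reduces to e = (Σt_A − Σt_B) − (Σ(ρt)_A − Σ(ρt)_B) / ρ_m.
Σt_A = 25100 m; Σt_B = 8469 m; Σ(ρt)_A = 70861000; Σ(ρt)_B = 20191330 (in m·kg/m³).
e = (25100 − 8469) − (70861000 − 20191330) / 3210 = 846 m.

846 m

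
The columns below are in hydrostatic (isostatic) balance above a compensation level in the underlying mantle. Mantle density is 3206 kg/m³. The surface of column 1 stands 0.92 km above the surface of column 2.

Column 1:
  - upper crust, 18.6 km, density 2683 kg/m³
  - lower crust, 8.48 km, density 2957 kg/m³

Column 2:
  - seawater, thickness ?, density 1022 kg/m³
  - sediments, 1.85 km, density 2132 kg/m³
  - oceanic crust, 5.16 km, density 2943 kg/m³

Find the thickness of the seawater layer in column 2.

Take the compensation level at the base of the deeper column (depth z_c below the surface of column 1) and equate Σ ρ_i t_i down to z_c; mantle fills any gap and the z_c terms cancel.
Column 1: 18.6×2683 + 8.48×2957 + (z_c − 27.08)×3206
Column 2: 0.92×0 + x×1022 + 1.85×2132 + 5.16×2943 + (z_c − 0.92 − 7.01 − x)×3206
The z_c×3206 term appears on both sides and cancels. Collect the known terms of each column as K = Σ(ρt)_known − 3206 × (depth of known layers): K_1 = 74979.16 − 3206×27.08 = −11839.32; K_2 = 19130.08 − 3206×(0.92 + 7.01) = −6293.5.
Balance: K_1 = K_2 − x×(3206 − 1022), so x = (K_2 − K_1)/(3206 − 1022) = 5545.82/2184 = 2.54 km.

2.54 km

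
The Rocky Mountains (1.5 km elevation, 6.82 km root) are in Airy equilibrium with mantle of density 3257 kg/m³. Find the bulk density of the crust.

ρ_c h = (ρ_m − ρ_c) r → ρ_c (h + r) = ρ_m r → ρ_c = ρ_m r / (h + r).
ρ_c = 3257 × 6.82 km / (1.5 km + 6.82 km) = 2670 kg/m³.

2670 kg/m³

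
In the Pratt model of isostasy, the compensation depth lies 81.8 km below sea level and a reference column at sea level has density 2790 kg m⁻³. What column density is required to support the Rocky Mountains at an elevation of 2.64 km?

2700 kg m⁻³

Pratt balance: ρ_ref D = ρ (D + h).
ρ = ρ_ref D/(D + h) = 2790 × 81.8 km/(81.8 km + 2.64 km) = 2700 kg m⁻³.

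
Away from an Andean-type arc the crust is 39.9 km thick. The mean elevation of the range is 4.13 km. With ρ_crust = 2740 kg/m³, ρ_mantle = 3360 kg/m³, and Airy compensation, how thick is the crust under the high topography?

Root depth r = h ρ_c / (ρ_m − ρ_c) = 4.13 km × 2740 / 620 = 18.25 km.
Total thickness = T + h + r = 39.9 km + 4.13 km + 18.25 km = 62.3 km.

62.3 km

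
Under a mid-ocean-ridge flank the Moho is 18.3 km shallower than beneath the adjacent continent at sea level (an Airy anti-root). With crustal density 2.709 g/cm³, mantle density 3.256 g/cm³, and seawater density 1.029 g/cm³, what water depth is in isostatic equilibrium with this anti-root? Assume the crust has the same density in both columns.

Replacing a thickness d of crust by seawater at the top must be balanced by replacing crust with mantle at the base: d (ρ_c − ρ_w) = a (ρ_m − ρ_c).
d = a (ρ_m − ρ_c)/(ρ_c − ρ_w) = 18.3 km × 0.547/1.68 = 5.96 km.

5.96 km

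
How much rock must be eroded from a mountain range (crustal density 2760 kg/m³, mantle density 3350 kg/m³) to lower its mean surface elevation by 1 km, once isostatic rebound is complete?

Net drop Δ = e − u = e − e ρ_c/ρ_m = e (ρ_m − ρ_c)/ρ_m.
e = Δ ρ_m/(ρ_m − ρ_c) = 1 km × 3350/590 = 5.68 km.

5.68 km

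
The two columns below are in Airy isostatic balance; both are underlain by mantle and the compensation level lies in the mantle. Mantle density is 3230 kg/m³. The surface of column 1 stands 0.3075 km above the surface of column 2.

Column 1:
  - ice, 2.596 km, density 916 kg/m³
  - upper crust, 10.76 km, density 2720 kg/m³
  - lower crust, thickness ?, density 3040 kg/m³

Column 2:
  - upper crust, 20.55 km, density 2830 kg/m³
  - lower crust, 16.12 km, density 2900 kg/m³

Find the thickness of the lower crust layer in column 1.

16 km

Take the compensation level at the base of the deeper column (depth z_c below the surface of column 1) and equate Σ ρ_i t_i down to z_c; mantle fills any gap and the z_c terms cancel.
Column 1: 2.596×916 + 10.76×2720 + x×3040 + (z_c − 13.356 − x)×3230
Column 2: 0.3075×0 + 20.55×2830 + 16.12×2900 + (z_c − 0.3075 − 36.67)×3230
The z_c×3230 term appears on both sides and cancels. Collect the known terms of each column as K = Σ(ρt)_known − 3230 × (depth of known layers): K_1 = 31645.136 − 3230×13.356 = −11494.744; K_2 = 104904.5 − 3230×(0.3075 + 36.67) = −14532.825.
Balance: K_1 − x×(3230 − 3040) = K_2, so x = (K_1 − K_2)/(3230 − 3040) = 3038.08/190 = 16 km.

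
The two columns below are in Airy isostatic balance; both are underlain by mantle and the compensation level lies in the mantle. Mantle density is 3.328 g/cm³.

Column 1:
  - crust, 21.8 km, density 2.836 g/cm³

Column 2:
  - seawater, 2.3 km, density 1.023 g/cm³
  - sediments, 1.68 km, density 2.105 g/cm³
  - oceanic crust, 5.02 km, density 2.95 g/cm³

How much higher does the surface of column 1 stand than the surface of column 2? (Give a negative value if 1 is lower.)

For any compensation level in the mantle, the mantle terms cancel and isostasy reduces to e = (Σt_1 − Σt_2) − (Σ(ρt)_1 − Σ(ρt)_2) / ρ_m.
Σt_1 = 21.8 km; Σt_2 = 9 km; Σ(ρt)_1 = 61.8248; Σ(ρt)_2 = 20.6983 (in km·g/cm³).
e = (21.8 − 9) − (61.8248 − 20.6983) / 3.328 = 0.442 km.

0.442 km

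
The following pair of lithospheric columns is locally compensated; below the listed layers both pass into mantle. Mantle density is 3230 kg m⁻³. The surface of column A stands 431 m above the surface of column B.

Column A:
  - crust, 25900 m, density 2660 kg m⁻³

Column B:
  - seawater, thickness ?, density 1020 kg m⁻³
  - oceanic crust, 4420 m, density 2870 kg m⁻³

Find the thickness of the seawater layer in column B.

5330 m

Take the compensation level at the base of the deeper column (depth z_c below the surface of column A) and equate Σ ρ_i t_i down to z_c; mantle fills any gap and the z_c terms cancel.
Column A: 25900×2660 + (z_c − 25900)×3230
Column B: 431×0 + x×1020 + 4420×2870 + (z_c − 431 − 4420 − x)×3230
The z_c×3230 term appears on both sides and cancels. Collect the known terms of each column as K = Σ(ρt)_known − 3230 × (depth of known layers): K_A = 68894000 − 3230×25900 = −14763000; K_B = 12685400 − 3230×(431 + 4420) = −2983330.
Balance: K_A = K_B − x×(3230 − 1020), so x = (K_B − K_A)/(3230 − 1020) = 11779700/2210 = 5330 m.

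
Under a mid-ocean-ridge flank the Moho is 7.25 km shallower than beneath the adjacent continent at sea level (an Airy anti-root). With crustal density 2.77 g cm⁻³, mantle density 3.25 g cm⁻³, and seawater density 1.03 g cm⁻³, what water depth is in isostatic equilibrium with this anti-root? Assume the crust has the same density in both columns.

Replacing a thickness d of crust by seawater at the top must be balanced by replacing crust with mantle at the base: d (ρ_c − ρ_w) = a (ρ_m − ρ_c).
d = a (ρ_m − ρ_c)/(ρ_c − ρ_w) = 7.25 km × 0.48/1.74 = 2 km.

2 km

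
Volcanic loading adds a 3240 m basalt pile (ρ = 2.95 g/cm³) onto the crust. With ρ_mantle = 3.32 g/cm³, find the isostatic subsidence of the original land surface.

2880 m

Subaerial loading: s = t ρ_load / ρ_m.
s = 3240 m × 2.95/3.32 = 2880 m.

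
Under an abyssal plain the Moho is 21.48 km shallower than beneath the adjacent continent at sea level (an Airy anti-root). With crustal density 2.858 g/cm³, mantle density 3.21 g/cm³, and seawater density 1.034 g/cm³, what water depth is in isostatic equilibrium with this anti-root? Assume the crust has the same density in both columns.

Replacing a thickness d of crust by seawater at the top must be balanced by replacing crust with mantle at the base: d (ρ_c − ρ_w) = a (ρ_m − ρ_c).
d = a (ρ_m − ρ_c)/(ρ_c − ρ_w) = 21.48 km × 0.352/1.824 = 4.15 km.

4.15 km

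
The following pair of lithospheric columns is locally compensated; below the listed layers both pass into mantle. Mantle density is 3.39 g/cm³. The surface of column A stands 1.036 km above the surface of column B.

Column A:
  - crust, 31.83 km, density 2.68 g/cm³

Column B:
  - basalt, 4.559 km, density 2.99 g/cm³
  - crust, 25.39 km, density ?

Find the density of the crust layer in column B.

Take the compensation level at the base of the deeper column (depth z_c below the surface of column A) and equate Σ ρ_i t_i down to z_c; mantle fills any gap and the z_c terms cancel.
Column A: 31.83×2.68 + (z_c − 31.83)×3.39
Column B: 1.036×0 + 4.559×2.99 + 25.39×ρ + (z_c − 1.036 − 29.949)×3.39
The z_c×3.39 term appears on both sides and cancels. Collect the known terms of each column as K = Σ(ρt)_known − 3.39 × (depth of known layers): K_A = 85.3044 − 3.39×31.83 = −22.5993; K_B = 13.63141 − 3.39×(1.036 + 29.949) = −91.40774.
Balance: K_A = K_B + 25.39×ρ, so ρ = (K_A − K_B)/25.39 = 68.8084/25.39 = 2.71 g/cm³.

2.71 g/cm³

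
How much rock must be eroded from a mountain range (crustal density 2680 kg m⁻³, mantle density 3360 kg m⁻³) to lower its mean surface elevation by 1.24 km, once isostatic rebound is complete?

6.13 km

Net drop Δ = e − u = e − e ρ_c/ρ_m = e (ρ_m − ρ_c)/ρ_m.
e = Δ ρ_m/(ρ_m − ρ_c) = 1.24 km × 3360/680 = 6.13 km.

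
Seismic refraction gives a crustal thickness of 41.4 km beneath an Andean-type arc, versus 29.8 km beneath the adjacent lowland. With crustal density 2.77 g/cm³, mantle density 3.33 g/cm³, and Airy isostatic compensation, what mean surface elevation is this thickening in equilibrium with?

1.95 km

Excess crust Δ = 41.4 km − 29.8 km = 11.6 km, split between elevation h and root r with h + r = Δ.
Airy balance ρ_c h = (ρ_m − ρ_c) r gives r = h ρ_c/(ρ_m − ρ_c), so h (1 + ρ_c/(ρ_m − ρ_c)) = Δ, i.e. h = Δ (ρ_m − ρ_c)/ρ_m.
h = 11.6 km × 0.56/3.33 = 1.95 km.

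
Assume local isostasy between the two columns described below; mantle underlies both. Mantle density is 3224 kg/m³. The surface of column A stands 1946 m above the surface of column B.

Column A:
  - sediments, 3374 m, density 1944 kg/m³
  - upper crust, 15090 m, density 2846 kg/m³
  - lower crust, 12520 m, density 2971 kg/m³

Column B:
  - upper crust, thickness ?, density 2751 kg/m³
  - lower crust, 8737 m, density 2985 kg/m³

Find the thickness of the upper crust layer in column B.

Take the compensation level at the base of the deeper column (depth z_c below the surface of column A) and equate Σ ρ_i t_i down to z_c; mantle fills any gap and the z_c terms cancel.
Column A: 3374×1944 + 15090×2846 + 12520×2971 + (z_c − 30984)×3224
Column B: 1946×0 + x×2751 + 8737×2985 + (z_c − 1946 − 8737 − x)×3224
The z_c×3224 term appears on both sides and cancels. Collect the known terms of each column as K = Σ(ρt)_known − 3224 × (depth of known layers): K_A = 86702116 − 3224×30984 = −13190300; K_B = 26079945 − 3224×(1946 + 8737) = −8362047.
Balance: K_A = K_B − x×(3224 − 2751), so x = (K_B − K_A)/(3224 − 2751) = 4828250/473 = 10200 m.

10200 m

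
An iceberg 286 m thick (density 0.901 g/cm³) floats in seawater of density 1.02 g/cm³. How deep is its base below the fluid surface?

Draft d = t ρ_obj/ρ_fluid = 286 m × 0.901/1.02 = 253 m.

253 m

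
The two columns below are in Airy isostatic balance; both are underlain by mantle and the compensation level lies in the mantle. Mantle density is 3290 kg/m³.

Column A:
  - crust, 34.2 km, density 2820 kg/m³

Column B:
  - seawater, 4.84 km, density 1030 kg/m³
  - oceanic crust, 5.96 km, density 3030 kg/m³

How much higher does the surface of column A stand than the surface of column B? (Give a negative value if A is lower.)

For any compensation level in the mantle, the mantle terms cancel and isostasy reduces to e = (Σt_A − Σt_B) − (Σ(ρt)_A − Σ(ρt)_B) / ρ_m.
Σt_A = 34.2 km; Σt_B = 10.8 km; Σ(ρt)_A = 96444; Σ(ρt)_B = 23044 (in km·kg/m³).
e = (34.2 − 10.8) − (96444 − 23044) / 3290 = 1.09 km.

1.09 km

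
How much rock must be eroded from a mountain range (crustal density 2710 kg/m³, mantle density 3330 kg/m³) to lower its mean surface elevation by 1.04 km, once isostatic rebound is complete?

5.59 km

Net drop Δ = e − u = e − e ρ_c/ρ_m = e (ρ_m − ρ_c)/ρ_m.
e = Δ ρ_m/(ρ_m − ρ_c) = 1.04 km × 3330/620 = 5.59 km.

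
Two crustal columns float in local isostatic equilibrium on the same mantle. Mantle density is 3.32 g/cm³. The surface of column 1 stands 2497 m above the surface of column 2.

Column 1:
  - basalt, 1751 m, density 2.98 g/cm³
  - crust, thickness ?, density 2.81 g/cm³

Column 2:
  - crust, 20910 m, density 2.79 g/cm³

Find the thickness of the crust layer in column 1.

36800 m

Take the compensation level at the base of the deeper column (depth z_c below the surface of column 1) and equate Σ ρ_i t_i down to z_c; mantle fills any gap and the z_c terms cancel.
Column 1: 1751×2.98 + x×2.81 + (z_c − 1751 − x)×3.32
Column 2: 2497×0 + 20910×2.79 + (z_c − 2497 − 20910)×3.32
The z_c×3.32 term appears on both sides and cancels. Collect the known terms of each column as K = Σ(ρt)_known − 3.32 × (depth of known layers): K_1 = 5217.98 − 3.32×1751 = −595.34; K_2 = 58338.9 − 3.32×(2497 + 20910) = −19372.34.
Balance: K_1 − x×(3.32 − 2.81) = K_2, so x = (K_1 − K_2)/(3.32 − 2.81) = 18777/0.51 = 36800 m.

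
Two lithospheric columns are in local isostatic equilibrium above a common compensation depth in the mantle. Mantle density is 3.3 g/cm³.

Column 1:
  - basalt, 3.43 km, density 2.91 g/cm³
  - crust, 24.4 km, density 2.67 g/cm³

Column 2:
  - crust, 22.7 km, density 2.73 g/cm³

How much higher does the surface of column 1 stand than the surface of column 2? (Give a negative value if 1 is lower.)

For any compensation level in the mantle, the mantle terms cancel and isostasy reduces to e = (Σt_1 − Σt_2) − (Σ(ρt)_1 − Σ(ρt)_2) / ρ_m.
Σt_1 = 27.83 km; Σt_2 = 22.7 km; Σ(ρt)_1 = 75.1293; Σ(ρt)_2 = 61.971 (in km·g/cm³).
e = (27.83 − 22.7) − (75.1293 − 61.971) / 3.3 = 1.14 km.

1.14 km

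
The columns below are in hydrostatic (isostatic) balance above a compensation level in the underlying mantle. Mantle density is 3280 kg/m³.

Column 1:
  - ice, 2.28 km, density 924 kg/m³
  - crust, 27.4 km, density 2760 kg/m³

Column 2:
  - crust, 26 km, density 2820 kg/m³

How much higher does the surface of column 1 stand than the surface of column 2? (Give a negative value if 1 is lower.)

For any compensation level in the mantle, the mantle terms cancel and isostasy reduces to e = (Σt_1 − Σt_2) − (Σ(ρt)_1 − Σ(ρt)_2) / ρ_m.
Σt_1 = 29.68 km; Σt_2 = 26 km; Σ(ρt)_1 = 77730.72; Σ(ρt)_2 = 73320 (in km·kg/m³).
e = (29.68 − 26) − (77730.72 − 73320) / 3280 = 2.34 km.

2.34 km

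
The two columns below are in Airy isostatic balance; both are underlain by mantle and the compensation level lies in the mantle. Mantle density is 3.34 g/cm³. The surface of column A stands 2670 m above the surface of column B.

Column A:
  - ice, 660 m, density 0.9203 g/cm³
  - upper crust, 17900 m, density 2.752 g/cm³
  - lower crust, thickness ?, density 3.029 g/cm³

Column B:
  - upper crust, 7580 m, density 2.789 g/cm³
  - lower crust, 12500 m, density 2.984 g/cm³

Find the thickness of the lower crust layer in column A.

Take the compensation level at the base of the deeper column (depth z_c below the surface of column A) and equate Σ ρ_i t_i down to z_c; mantle fills any gap and the z_c terms cancel.
Column A: 660×0.9203 + 17900×2.752 + x×3.029 + (z_c − 18560 − x)×3.34
Column B: 2670×0 + 7580×2.789 + 12500×2.984 + (z_c − 2670 − 20080)×3.34
The z_c×3.34 term appears on both sides and cancels. Collect the known terms of each column as K = Σ(ρt)_known − 3.34 × (depth of known layers): K_A = 49868.198 − 3.34×18560 = −12122.202; K_B = 58440.62 − 3.34×(2670 + 20080) = −17544.38.
Balance: K_A − x×(3.34 − 3.029) = K_B, so x = (K_A − K_B)/(3.34 − 3.029) = 5422.18/0.311 = 17400 m.

17400 m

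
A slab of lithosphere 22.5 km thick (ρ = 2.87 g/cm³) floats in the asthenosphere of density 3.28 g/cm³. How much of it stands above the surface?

2.81 km

Floating equilibrium: submerged depth d = t ρ_obj/ρ_fluid = 22.5 km × 2.87/3.28 = 19.69 km.
Freeboard = t − d = 22.5 km − 19.69 km = 2.81 km.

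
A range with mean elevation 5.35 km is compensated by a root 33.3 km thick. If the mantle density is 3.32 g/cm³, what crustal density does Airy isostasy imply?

2.86 g/cm³

ρ_c h = (ρ_m − ρ_c) r → ρ_c (h + r) = ρ_m r → ρ_c = ρ_m r / (h + r).
ρ_c = 3.32 × 33.3 km / (5.35 km + 33.3 km) = 2.86 g/cm³.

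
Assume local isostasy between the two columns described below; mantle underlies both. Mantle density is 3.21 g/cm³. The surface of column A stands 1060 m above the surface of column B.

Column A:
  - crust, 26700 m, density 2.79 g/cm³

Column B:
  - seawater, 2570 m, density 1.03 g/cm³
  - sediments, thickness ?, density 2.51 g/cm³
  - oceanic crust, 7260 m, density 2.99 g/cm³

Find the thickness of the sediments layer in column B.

874 m

Take the compensation level at the base of the deeper column (depth z_c below the surface of column A) and equate Σ ρ_i t_i down to z_c; mantle fills any gap and the z_c terms cancel.
Column A: 26700×2.79 + (z_c − 26700)×3.21
Column B: 1060×0 + 2570×1.03 + x×2.51 + 7260×2.99 + (z_c − 1060 − 9830 − x)×3.21
The z_c×3.21 term appears on both sides and cancels. Collect the known terms of each column as K = Σ(ρt)_known − 3.21 × (depth of known layers): K_A = 74493 − 3.21×26700 = −11214; K_B = 24354.5 − 3.21×(1060 + 9830) = −10602.4.
Balance: K_A = K_B − x×(3.21 − 2.51), so x = (K_B − K_A)/(3.21 − 2.51) = 611.6/0.7 = 874 m.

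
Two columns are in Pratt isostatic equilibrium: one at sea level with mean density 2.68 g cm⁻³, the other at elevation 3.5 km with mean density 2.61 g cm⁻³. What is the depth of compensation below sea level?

130 km

ρ_ref D = ρ (D + h) → D (ρ_ref − ρ) = ρ h.
D = ρ h/(ρ_ref − ρ) = 2.61 × 3.5 km/(2.68 − 2.61) = 130 km.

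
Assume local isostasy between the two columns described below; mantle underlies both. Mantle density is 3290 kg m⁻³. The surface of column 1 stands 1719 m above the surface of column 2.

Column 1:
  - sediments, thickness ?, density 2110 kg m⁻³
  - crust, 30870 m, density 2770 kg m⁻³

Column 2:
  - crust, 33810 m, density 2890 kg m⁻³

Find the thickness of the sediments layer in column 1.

Take the compensation level at the base of the deeper column (depth z_c below the surface of column 1) and equate Σ ρ_i t_i down to z_c; mantle fills any gap and the z_c terms cancel.
Column 1: x×2110 + 30870×2770 + (z_c − 30870 − x)×3290
Column 2: 1719×0 + 33810×2890 + (z_c − 1719 − 33810)×3290
The z_c×3290 term appears on both sides and cancels. Collect the known terms of each column as K = Σ(ρt)_known − 3290 × (depth of known layers): K_1 = 85509900 − 3290×30870 = −16052400; K_2 = 97710900 − 3290×(1719 + 33810) = −19179510.
Balance: K_1 − x×(3290 − 2110) = K_2, so x = (K_1 − K_2)/(3290 − 2110) = 3127110/1180 = 2650 m.

2650 m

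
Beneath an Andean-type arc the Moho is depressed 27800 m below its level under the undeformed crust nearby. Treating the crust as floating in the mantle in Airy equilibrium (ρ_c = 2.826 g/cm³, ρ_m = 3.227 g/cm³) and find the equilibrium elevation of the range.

Isostatic balance requires: ρ_c h = (ρ_m − ρ_c) r.
h = r (ρ_m − ρ_c) / ρ_c = 27800 m × (3.227 − 2.826) / 2.826 = 3940 m.

3940 m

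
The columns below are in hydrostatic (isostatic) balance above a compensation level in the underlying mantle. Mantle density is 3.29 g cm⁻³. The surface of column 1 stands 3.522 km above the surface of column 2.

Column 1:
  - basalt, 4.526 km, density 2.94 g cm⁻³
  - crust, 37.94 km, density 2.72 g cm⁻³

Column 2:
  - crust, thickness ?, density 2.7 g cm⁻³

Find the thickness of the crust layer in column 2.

Take the compensation level at the base of the deeper column (depth z_c below the surface of column 1) and equate Σ ρ_i t_i down to z_c; mantle fills any gap and the z_c terms cancel.
Column 1: 4.526×2.94 + 37.94×2.72 + (z_c − 42.466)×3.29
Column 2: 3.522×0 + x×2.7 + (z_c − 3.522 − 0 − x)×3.29
The z_c×3.29 term appears on both sides and cancels. Collect the known terms of each column as K = Σ(ρt)_known − 3.29 × (depth of known layers): K_1 = 116.50324 − 3.29×42.466 = −23.2099; K_2 = 0 − 3.29×(3.522 + 0) = −11.58738.
Balance: K_1 = K_2 − x×(3.29 − 2.7), so x = (K_2 − K_1)/(3.29 − 2.7) = 11.6225/0.59 = 19.7 km.

19.7 km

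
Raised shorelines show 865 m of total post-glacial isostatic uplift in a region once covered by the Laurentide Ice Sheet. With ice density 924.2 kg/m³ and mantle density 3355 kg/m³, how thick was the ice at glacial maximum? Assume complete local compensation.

3140 m

u = t ρ_ice/ρ_m → t = u ρ_m/ρ_ice = 865 m × 3355/924.2 = 3140 m.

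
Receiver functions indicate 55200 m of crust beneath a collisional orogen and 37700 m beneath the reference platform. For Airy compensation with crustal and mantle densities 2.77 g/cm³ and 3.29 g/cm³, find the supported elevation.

2770 m

Excess crust Δ = 55200 m − 37700 m = 17500 m, split between elevation h and root r with h + r = Δ.
Airy balance ρ_c h = (ρ_m − ρ_c) r gives r = h ρ_c/(ρ_m − ρ_c), so h (1 + ρ_c/(ρ_m − ρ_c)) = Δ, i.e. h = Δ (ρ_m − ρ_c)/ρ_m.
h = 17500 m × 0.52/3.29 = 2770 m.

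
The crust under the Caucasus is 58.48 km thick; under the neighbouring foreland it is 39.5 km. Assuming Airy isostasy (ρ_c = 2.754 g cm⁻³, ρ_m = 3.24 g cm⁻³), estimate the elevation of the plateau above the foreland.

2.85 km

Excess crust Δ = 58.48 km − 39.5 km = 18.98 km, split between elevation h and root r with h + r = Δ.
Airy balance ρ_c h = (ρ_m − ρ_c) r gives r = h ρ_c/(ρ_m − ρ_c), so h (1 + ρ_c/(ρ_m − ρ_c)) = Δ, i.e. h = Δ (ρ_m − ρ_c)/ρ_m.
h = 18.98 km × 0.486/3.24 = 2.85 km.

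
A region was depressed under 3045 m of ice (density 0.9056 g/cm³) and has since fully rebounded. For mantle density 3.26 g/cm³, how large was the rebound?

Removing the load lets mantle flow back in; uplift u satisfies ρ_ice t = ρ_m u.
u = t ρ_ice/ρ_m = 3045 m × 0.9056/3.26 = 846 m.

846 m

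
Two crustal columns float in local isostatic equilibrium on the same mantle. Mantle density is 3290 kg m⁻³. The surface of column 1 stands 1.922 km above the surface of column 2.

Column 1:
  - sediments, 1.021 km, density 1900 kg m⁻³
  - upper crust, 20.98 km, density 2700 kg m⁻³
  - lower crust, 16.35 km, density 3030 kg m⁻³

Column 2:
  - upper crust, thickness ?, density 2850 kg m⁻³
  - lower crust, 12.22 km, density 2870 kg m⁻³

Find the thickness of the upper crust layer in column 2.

Take the compensation level at the base of the deeper column (depth z_c below the surface of column 1) and equate Σ ρ_i t_i down to z_c; mantle fills any gap and the z_c terms cancel.
Column 1: 1.021×1900 + 20.98×2700 + 16.35×3030 + (z_c − 38.351)×3290
Column 2: 1.922×0 + x×2850 + 12.22×2870 + (z_c − 1.922 − 12.22 − x)×3290
The z_c×3290 term appears on both sides and cancels. Collect the known terms of each column as K = Σ(ρt)_known − 3290 × (depth of known layers): K_1 = 108126.4 − 3290×38.351 = −18048.39; K_2 = 35071.4 − 3290×(1.922 + 12.22) = −11455.78.
Balance: K_1 = K_2 − x×(3290 − 2850), so x = (K_2 − K_1)/(3290 − 2850) = 6592.61/440 = 15 km.

15 km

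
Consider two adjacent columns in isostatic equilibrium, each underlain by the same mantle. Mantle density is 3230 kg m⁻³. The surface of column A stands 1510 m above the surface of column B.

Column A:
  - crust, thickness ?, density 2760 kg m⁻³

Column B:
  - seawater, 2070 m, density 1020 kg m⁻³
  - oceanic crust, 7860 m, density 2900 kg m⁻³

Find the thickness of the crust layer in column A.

Take the compensation level at the base of the deeper column (depth z_c below the surface of column A) and equate Σ ρ_i t_i down to z_c; mantle fills any gap and the z_c terms cancel.
Column A: x×2760 + (z_c − 0 − x)×3230
Column B: 1510×0 + 2070×1020 + 7860×2900 + (z_c − 1510 − 9930)×3230
The z_c×3230 term appears on both sides and cancels. Collect the known terms of each column as K = Σ(ρt)_known − 3230 × (depth of known layers): K_A = 0 − 3230×0 = 0; K_B = 24905400 − 3230×(1510 + 9930) = −12045800.
Balance: K_A − x×(3230 − 2760) = K_B, so x = (K_A − K_B)/(3230 − 2760) = 12045800/470 = 25600 m.

25600 m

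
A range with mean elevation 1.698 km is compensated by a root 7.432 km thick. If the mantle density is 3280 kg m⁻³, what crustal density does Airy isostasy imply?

ρ_c h = (ρ_m − ρ_c) r → ρ_c (h + r) = ρ_m r → ρ_c = ρ_m r / (h + r).
ρ_c = 3280 × 7.432 km / (1.698 km + 7.432 km) = 2670 kg m⁻³.

2670 kg m⁻³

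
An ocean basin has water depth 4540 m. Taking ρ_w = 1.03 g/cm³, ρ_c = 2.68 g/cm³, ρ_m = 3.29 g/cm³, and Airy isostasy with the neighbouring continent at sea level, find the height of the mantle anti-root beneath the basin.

In Airy isostatic equilibrium: replacing crust with seawater at the top is compensated by replacing crust with mantle at the base: d (ρ_c − ρ_w) = a (ρ_m − ρ_c).
a = d (ρ_c − ρ_w)/(ρ_m − ρ_c) = 4540 m × 1.65/0.61 = 12300 m.

12300 m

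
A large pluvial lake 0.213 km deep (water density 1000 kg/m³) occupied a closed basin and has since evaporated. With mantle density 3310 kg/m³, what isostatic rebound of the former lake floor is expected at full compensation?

u = d ρ_w/ρ_m = 0.213 km × 1000/3310 = 0.0644 km.

0.0644 km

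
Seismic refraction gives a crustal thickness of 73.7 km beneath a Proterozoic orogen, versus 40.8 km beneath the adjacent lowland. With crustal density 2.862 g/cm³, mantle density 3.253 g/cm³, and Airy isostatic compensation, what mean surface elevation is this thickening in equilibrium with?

3.95 km

Excess crust Δ = 73.7 km − 40.8 km = 32.9 km, split between elevation h and root r with h + r = Δ.
Airy balance ρ_c h = (ρ_m − ρ_c) r gives r = h ρ_c/(ρ_m − ρ_c), so h (1 + ρ_c/(ρ_m − ρ_c)) = Δ, i.e. h = Δ (ρ_m − ρ_c)/ρ_m.
h = 32.9 km × 0.391/3.253 = 3.95 km.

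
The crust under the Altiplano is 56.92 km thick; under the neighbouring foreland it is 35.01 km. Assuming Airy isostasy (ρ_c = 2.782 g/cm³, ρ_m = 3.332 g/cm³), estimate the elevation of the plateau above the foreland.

Excess crust Δ = 56.92 km − 35.01 km = 21.91 km, split between elevation h and root r with h + r = Δ.
Airy balance ρ_c h = (ρ_m − ρ_c) r gives r = h ρ_c/(ρ_m − ρ_c), so h (1 + ρ_c/(ρ_m − ρ_c)) = Δ, i.e. h = Δ (ρ_m − ρ_c)/ρ_m.
h = 21.91 km × 0.55/3.332 = 3.62 km.

3.62 km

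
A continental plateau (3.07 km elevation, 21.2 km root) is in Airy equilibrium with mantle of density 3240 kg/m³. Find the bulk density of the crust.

2830 kg/m³

ρ_c h = (ρ_m − ρ_c) r → ρ_c (h + r) = ρ_m r → ρ_c = ρ_m r / (h + r).
ρ_c = 3240 × 21.2 km / (3.07 km + 21.2 km) = 2830 kg/m³.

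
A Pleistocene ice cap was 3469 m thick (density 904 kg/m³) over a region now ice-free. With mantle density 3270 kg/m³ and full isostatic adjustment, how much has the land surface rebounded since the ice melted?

959 m

Removing the load lets mantle flow back in; uplift u satisfies ρ_ice t = ρ_m u.
u = t ρ_ice/ρ_m = 3469 m × 904/3270 = 959 m.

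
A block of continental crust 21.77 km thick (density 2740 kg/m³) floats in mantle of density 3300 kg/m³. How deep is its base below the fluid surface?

18.1 km

Draft d = t ρ_obj/ρ_fluid = 21.77 km × 2740/3300 = 18.1 km.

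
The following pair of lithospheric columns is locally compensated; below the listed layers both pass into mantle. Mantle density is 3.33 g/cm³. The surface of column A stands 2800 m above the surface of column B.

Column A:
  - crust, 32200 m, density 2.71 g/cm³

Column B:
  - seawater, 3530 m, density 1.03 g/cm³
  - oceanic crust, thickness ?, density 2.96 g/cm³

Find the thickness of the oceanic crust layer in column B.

6810 m

Take the compensation level at the base of the deeper column (depth z_c below the surface of column A) and equate Σ ρ_i t_i down to z_c; mantle fills any gap and the z_c terms cancel.
Column A: 32200×2.71 + (z_c − 32200)×3.33
Column B: 2800×0 + 3530×1.03 + x×2.96 + (z_c − 2800 − 3530 − x)×3.33
The z_c×3.33 term appears on both sides and cancels. Collect the known terms of each column as K = Σ(ρt)_known − 3.33 × (depth of known layers): K_A = 87262 − 3.33×32200 = −19964; K_B = 3635.9 − 3.33×(2800 + 3530) = −17443.
Balance: K_A = K_B − x×(3.33 − 2.96), so x = (K_B − K_A)/(3.33 − 2.96) = 2521/0.37 = 6810 m.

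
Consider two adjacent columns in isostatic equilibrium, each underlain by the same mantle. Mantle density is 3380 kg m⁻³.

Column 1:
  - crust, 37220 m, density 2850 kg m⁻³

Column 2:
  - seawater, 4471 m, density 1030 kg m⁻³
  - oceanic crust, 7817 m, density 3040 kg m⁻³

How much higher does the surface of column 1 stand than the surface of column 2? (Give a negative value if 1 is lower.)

1940 m

For any compensation level in the mantle, the mantle terms cancel and isostasy reduces to e = (Σt_1 − Σt_2) − (Σ(ρt)_1 − Σ(ρt)_2) / ρ_m.
Σt_1 = 37220 m; Σt_2 = 12288 m; Σ(ρt)_1 = 106077000; Σ(ρt)_2 = 28368810 (in m·kg m⁻³).
e = (37220 − 12288) − (106077000 − 28368810) / 3380 = 1940 m.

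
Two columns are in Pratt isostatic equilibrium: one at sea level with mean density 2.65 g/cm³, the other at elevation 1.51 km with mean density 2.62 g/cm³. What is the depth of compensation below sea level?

132 km

ρ_ref D = ρ (D + h) → D (ρ_ref − ρ) = ρ h.
D = ρ h/(ρ_ref − ρ) = 2.62 × 1.51 km/(2.65 − 2.62) = 132 km.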